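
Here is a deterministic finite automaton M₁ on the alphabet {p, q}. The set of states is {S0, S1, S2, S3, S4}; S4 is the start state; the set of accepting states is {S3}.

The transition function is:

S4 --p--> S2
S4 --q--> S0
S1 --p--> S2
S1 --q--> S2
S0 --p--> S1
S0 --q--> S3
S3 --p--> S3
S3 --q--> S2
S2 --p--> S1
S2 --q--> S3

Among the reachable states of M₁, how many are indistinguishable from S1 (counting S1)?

2

P0 = {S3} | {S0,S1,S2,S4}.
Split {S0,S1,S2,S4} by δ(·,q) → {S0,S2} and {S1,S4}.
No further refinement is possible. Final partition (3 blocks): {S3} | {S0,S2} | {S1,S4}.
The equivalence class containing S1 is {S1,S4}, of size 2.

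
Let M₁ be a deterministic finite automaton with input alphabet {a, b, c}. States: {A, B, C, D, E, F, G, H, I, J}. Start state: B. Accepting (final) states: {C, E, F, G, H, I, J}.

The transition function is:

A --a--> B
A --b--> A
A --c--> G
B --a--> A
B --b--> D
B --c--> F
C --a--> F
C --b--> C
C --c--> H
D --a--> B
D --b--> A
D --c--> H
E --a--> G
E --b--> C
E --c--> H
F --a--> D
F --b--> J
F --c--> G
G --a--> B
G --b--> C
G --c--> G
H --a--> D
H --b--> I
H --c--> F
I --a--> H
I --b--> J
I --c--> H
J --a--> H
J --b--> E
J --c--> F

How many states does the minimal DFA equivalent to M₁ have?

3

P0 = {C,E,F,G,H,I,J} | {A,B,D}.
Split {C,E,F,G,H,I,J} by δ(·,a) → {C,E,I,J} and {F,G,H}.
The partition is now stable with 3 blocks: {C,E,I,J} | {A,B,D} | {F,G,H}.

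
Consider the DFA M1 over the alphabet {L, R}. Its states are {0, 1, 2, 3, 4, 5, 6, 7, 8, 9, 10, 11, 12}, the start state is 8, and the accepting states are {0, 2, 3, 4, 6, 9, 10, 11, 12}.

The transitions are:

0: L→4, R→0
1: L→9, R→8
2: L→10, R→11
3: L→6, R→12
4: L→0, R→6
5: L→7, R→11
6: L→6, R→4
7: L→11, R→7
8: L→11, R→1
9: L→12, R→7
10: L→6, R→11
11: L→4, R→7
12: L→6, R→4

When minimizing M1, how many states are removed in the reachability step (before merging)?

4

BFS from 8 reaches {0, 1, 4, 6, 7, 8, 9, 11, 12}; the 4 state(s) 2, 3, 5, 10 are never visited.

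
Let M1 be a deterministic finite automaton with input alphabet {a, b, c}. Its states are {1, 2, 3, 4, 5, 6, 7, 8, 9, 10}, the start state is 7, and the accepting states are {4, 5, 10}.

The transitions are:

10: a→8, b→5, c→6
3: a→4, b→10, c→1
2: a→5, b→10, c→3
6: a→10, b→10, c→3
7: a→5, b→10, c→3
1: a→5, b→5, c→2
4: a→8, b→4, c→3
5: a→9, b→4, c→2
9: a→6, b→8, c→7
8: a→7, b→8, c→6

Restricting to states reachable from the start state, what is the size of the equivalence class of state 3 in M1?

Every state is reachable, so we keep all 10.
P0 = {4,5,10} | {1,2,3,6,7,8,9}.
Refine {1,2,3,6,7,8,9} on symbol a: members go to different blocks, giving {1,2,3,6,7} and {8,9}.
No further refinement is possible. Final partition (3 blocks): {4,5,10} | {1,2,3,6,7} | {8,9}.
The equivalence class containing 3 is {1,2,3,6,7}, of size 5.

5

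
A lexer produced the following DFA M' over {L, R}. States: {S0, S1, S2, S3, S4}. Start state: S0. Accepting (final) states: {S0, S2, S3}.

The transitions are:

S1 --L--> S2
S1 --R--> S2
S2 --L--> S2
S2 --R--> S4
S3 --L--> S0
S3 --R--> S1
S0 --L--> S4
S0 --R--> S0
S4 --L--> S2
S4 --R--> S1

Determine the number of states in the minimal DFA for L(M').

4

Reachable states from the start: {S0,S1,S2,S4}. Unreachable: {S3} — drop them.
P0 = {S0,S2} | {S1,S4}.
On input L, block {S0,S2} splits into {S0} and {S2}.
Refine {S1,S4} on symbol R: members go to different blocks, giving {S1} and {S4}.
Stable partition: {S0} | {S1} | {S2} | {S4} — 4 equivalence classes.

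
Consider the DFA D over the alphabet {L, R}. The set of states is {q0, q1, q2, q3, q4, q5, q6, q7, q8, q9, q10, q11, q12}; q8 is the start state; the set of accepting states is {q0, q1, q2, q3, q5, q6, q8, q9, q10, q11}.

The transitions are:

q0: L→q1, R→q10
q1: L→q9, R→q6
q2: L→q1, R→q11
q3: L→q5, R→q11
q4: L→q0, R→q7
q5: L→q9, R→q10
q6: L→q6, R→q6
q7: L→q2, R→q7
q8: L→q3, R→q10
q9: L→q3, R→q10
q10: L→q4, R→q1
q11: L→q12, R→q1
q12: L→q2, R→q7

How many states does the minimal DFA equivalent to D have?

Every state is reachable, so we keep all 13.
P0 = {q0,q1,q2,q3,q5,q6,q8,q9,q10,q11} | {q4,q7,q12}.
On input L, block {q0,q1,q2,q3,q5,q6,q8,q9,q10,q11} splits into {q0,q1,q2,q3,q5,q6,q8,q9} and {q10,q11}.
On input R, block {q0,q1,q2,q3,q5,q6,q8,q9} splits into {q0,q2,q3,q5,q8,q9} and {q1,q6}.
Split {q0,q2,q3,q5,q8,q9} by δ(·,L) → {q3,q5,q8,q9} and {q0,q2}.
Split {q1,q6} by δ(·,L) → {q1} and {q6}.
Stable partition: {q3,q5,q8,q9} | {q4,q7,q12} | {q10,q11} | {q1} | {q0,q2} | {q6} — 6 equivalence classes.

6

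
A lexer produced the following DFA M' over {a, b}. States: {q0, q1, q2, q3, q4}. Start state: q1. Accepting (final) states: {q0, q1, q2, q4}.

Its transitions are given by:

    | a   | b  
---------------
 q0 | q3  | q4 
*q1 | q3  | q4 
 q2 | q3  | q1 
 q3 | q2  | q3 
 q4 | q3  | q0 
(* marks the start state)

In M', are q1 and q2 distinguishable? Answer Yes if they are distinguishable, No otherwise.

Every state is reachable, so we keep all 5.
Start with accepting vs non-accepting: {q0,q1,q2,q4} | {q3}.
Stable partition: {q0,q1,q2,q4} | {q3} — 2 equivalence classes.
q1 and q2 lie in the same block of the stable partition, so they are equivalent — no string distinguishes them.

No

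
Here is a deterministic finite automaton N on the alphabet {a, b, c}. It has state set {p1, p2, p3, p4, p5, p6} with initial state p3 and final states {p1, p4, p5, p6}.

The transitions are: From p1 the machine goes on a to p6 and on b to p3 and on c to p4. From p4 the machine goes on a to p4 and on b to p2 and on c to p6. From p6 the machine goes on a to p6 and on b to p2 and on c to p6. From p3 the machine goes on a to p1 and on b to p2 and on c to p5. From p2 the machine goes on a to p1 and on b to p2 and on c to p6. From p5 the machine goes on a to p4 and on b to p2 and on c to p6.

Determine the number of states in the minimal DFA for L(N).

All states are reachable from the start state.
P0 = {p1,p4,p5,p6} | {p2,p3}.
The partition is now stable with 2 blocks: {p1,p4,p5,p6} | {p2,p3}.

2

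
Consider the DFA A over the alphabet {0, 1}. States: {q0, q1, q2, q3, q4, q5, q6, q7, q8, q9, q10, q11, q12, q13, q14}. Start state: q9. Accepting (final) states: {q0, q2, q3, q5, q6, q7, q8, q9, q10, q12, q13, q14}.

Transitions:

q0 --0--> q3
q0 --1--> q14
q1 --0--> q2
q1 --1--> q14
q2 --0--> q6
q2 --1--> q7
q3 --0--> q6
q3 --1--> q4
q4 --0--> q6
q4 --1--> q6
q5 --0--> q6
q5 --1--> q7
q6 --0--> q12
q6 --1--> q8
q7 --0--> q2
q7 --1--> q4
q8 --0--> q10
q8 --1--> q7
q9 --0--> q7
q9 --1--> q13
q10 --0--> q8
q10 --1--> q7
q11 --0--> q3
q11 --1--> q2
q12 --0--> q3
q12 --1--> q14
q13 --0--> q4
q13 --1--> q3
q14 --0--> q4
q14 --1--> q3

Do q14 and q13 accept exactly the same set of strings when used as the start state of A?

States {q0,q1,q5,q11} cannot be reached from the start state, so discard them.
P0 = {q2,q3,q6,q7,q8,q9,q10,q12,q13,q14} | {q4}.
Refine {q2,q3,q6,q7,q8,q9,q10,q12,q13,q14} on symbol 0: members go to different blocks, giving {q2,q3,q6,q7,q8,q9,q10,q12} and {q13,q14}.
Split {q2,q3,q6,q7,q8,q9,q10,q12} by δ(·,1) → {q2,q6,q8,q10} and {q3,q7} and {q9,q12}.
Refine {q2,q6,q8,q10} on symbol 0: members go to different blocks, giving {q2,q8,q10} and {q6}.
On input 0, block {q2,q8,q10} splits into {q8,q10} and {q2}.
Refine {q3,q7} on symbol 0: members go to different blocks, giving {q3} and {q7}.
On input 0, block {q9,q12} splits into {q9} and {q12}.
Stable partition: {q8,q10} | {q4} | {q13,q14} | {q3} | {q9} | {q6} | {q2} | {q7} | {q12} — 9 equivalence classes.
q14 and q13 lie in the same block of the stable partition, so they are equivalent — no string distinguishes them.

Yes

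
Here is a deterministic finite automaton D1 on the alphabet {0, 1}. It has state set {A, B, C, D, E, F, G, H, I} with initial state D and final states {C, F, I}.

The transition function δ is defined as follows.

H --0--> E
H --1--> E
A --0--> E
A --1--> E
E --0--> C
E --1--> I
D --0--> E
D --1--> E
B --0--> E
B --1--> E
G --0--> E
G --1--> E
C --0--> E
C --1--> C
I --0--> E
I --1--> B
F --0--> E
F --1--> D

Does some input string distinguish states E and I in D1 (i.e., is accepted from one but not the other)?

Yes

States {A,F,G,H} cannot be reached from the start state, so discard them.
Start with accepting vs non-accepting: {C,I} | {B,D,E}.
On input 1, block {C,I} splits into {C} and {I}.
On input 0, block {B,D,E} splits into {B,D} and {E}.
The partition is now stable with 4 blocks: {C} | {B,D} | {I} | {E}.
E and I end up in different blocks, so they are distinguishable. For instance, the string 'ε' is accepted from only I.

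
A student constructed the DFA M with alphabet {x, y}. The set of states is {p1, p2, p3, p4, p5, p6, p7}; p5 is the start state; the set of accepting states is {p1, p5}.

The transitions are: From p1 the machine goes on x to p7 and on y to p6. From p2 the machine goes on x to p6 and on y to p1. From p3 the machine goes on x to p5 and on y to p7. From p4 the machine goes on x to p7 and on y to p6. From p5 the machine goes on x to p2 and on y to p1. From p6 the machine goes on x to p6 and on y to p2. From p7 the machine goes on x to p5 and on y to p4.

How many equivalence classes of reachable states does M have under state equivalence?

First remove the unreachable states {p3}; 6 states remain.
Start with accepting vs non-accepting: {p1,p5} | {p2,p4,p6,p7}.
Split {p1,p5} by δ(·,y) → {p1} and {p5}.
On input x, block {p2,p4,p6,p7} splits into {p2,p4,p6} and {p7}.
Refine {p2,p4,p6} on symbol x: members go to different blocks, giving {p2,p6} and {p4}.
Refine {p2,p6} on symbol y: members go to different blocks, giving {p2} and {p6}.
Stable partition: {p1} | {p2} | {p5} | {p7} | {p4} | {p6} — 6 equivalence classes.

6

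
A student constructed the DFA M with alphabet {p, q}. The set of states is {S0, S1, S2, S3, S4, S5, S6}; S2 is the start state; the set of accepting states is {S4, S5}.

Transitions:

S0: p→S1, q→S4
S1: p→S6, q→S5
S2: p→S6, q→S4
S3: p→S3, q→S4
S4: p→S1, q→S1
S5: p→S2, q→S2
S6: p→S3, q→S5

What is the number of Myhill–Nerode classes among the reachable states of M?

Reachable states from the start: {S1,S2,S3,S4,S5,S6}. Unreachable: {S0} — drop them.
Initial partition by acceptance: {S4,S5} | {S1,S2,S3,S6}.
No further refinement is possible. Final partition (2 blocks): {S4,S5} | {S1,S2,S3,S6}.

2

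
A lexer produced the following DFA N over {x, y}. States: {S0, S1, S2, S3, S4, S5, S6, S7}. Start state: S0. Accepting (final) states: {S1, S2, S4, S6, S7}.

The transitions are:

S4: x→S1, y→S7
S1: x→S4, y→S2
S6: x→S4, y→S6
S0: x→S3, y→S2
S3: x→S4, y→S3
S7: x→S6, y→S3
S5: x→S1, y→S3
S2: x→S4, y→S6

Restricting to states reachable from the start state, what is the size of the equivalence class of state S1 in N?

Reachable states from the start: {S0,S1,S2,S3,S4,S6,S7}. Unreachable: {S5} — drop them.
Start with accepting vs non-accepting: {S1,S2,S4,S6,S7} | {S0,S3}.
Refine {S1,S2,S4,S6,S7} on symbol y: members go to different blocks, giving {S1,S2,S4,S6} and {S7}.
On input y, block {S1,S2,S4,S6} splits into {S1,S2,S6} and {S4}.
Refine {S0,S3} on symbol x: members go to different blocks, giving {S0} and {S3}.
The partition is now stable with 5 blocks: {S1,S2,S6} | {S0} | {S7} | {S4} | {S3}.
The equivalence class containing S1 is {S1,S2,S6}, of size 3.

3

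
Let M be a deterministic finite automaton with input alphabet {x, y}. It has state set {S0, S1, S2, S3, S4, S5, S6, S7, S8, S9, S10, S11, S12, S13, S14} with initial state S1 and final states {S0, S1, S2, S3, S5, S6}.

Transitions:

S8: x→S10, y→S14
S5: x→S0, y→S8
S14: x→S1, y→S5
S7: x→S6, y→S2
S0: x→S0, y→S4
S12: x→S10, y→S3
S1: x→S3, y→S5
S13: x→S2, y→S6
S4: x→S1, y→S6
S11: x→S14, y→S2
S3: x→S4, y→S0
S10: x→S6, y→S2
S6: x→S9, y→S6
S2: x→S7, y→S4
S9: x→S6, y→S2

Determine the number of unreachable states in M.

No path from S1 leads to S11, S12, S13; the other 12 states are all reachable.

3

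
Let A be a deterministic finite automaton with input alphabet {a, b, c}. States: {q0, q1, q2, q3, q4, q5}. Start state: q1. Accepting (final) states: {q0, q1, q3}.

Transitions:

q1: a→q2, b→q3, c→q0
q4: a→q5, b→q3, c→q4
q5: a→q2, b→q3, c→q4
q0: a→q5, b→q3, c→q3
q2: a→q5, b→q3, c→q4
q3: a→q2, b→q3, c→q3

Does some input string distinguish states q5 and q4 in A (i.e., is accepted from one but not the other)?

Initial partition by acceptance: {q0,q1,q3} | {q2,q4,q5}.
Stable partition: {q0,q1,q3} | {q2,q4,q5} — 2 equivalence classes.
q5 and q4 lie in the same block of the stable partition, so they are equivalent — no string distinguishes them.

No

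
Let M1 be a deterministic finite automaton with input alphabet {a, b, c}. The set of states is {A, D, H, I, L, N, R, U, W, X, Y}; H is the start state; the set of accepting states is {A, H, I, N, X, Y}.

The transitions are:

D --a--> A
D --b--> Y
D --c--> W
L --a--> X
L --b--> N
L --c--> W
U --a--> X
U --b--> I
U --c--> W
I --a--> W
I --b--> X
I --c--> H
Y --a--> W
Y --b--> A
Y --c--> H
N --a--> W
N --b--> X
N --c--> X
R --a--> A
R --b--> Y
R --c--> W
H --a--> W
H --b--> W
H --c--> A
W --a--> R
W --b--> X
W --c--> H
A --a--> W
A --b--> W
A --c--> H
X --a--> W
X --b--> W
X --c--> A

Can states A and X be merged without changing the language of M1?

First remove the unreachable states {D,I,L,N,U}; 6 states remain.
P0 = {A,H,X,Y} | {R,W}.
On input b, block {A,H,X,Y} splits into {A,H,X} and {Y}.
Split {R,W} by δ(·,a) → {W} and {R}.
No further refinement is possible. Final partition (4 blocks): {A,H,X} | {W} | {Y} | {R}.
A and X lie in the same block of the stable partition, so they are equivalent — no string distinguishes them.

Yes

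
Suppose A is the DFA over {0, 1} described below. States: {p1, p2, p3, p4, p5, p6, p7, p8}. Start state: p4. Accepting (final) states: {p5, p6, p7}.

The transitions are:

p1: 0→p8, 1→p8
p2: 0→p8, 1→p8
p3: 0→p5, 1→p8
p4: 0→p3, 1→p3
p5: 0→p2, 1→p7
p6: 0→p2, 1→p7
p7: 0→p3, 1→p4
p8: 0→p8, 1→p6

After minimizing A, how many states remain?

6

Reachable states from the start: {p2,p3,p4,p5,p6,p7,p8}. Unreachable: {p1} — drop them.
Start with accepting vs non-accepting: {p5,p6,p7} | {p2,p3,p4,p8}.
On input 1, block {p5,p6,p7} splits into {p5,p6} and {p7}.
On input 0, block {p2,p3,p4,p8} splits into {p2,p4,p8} and {p3}.
Refine {p2,p4,p8} on symbol 0: members go to different blocks, giving {p2,p8} and {p4}.
Refine {p2,p8} on symbol 1: members go to different blocks, giving {p2} and {p8}.
No further refinement is possible. Final partition (6 blocks): {p5,p6} | {p2} | {p7} | {p3} | {p4} | {p8}.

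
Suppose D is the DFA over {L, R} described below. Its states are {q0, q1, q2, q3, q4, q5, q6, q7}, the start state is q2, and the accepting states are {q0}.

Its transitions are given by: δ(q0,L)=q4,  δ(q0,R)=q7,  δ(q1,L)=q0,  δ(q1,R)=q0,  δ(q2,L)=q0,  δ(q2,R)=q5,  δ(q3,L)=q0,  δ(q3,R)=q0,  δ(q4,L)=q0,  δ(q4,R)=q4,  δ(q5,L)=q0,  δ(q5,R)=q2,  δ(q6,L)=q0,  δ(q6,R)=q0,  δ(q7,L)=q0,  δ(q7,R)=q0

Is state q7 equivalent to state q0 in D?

No

Reachable states from the start: {q0,q2,q4,q5,q7}. Unreachable: {q1,q3,q6} — drop them.
Start with accepting vs non-accepting: {q0} | {q2,q4,q5,q7}.
Split {q2,q4,q5,q7} by δ(·,R) → {q2,q4,q5} and {q7}.
The partition is now stable with 3 blocks: {q0} | {q2,q4,q5} | {q7}.
q7 and q0 end up in different blocks, so they are distinguishable. For instance, the string 'ε' is accepted from only q0.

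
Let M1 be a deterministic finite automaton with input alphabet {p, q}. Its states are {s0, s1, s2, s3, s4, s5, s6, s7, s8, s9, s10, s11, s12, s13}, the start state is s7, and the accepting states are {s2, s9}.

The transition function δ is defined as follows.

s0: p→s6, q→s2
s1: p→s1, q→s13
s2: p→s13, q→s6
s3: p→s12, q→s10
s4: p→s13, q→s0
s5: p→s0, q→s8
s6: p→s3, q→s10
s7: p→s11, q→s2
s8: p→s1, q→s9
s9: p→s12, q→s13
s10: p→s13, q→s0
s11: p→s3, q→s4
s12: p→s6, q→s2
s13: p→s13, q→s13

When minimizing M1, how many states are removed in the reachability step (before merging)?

4

No path from s7 leads to s1, s5, s8, s9; the other 10 states are all reachable.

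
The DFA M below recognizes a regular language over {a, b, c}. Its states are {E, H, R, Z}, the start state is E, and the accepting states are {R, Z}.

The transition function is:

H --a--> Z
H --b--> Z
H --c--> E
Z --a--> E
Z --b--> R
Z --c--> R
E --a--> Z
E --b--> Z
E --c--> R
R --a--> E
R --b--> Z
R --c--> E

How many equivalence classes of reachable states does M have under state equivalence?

States {H} cannot be reached from the start state, so discard them.
Start with accepting vs non-accepting: {R,Z} | {E}.
On input c, block {R,Z} splits into {Z} and {R}.
No further refinement is possible. Final partition (3 blocks): {Z} | {E} | {R}.

3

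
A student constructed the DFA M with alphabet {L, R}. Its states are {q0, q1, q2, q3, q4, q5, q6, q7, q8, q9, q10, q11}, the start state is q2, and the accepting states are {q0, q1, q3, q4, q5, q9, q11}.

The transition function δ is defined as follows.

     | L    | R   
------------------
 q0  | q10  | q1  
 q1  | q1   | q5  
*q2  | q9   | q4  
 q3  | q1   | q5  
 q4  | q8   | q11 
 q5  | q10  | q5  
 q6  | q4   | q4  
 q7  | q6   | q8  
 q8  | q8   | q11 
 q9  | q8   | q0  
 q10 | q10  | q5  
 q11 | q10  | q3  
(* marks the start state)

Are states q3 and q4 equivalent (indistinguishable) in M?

No

Reachable states from the start: {q0,q1,q2,q3,q4,q5,q8,q9,q10,q11}. Unreachable: {q6,q7} — drop them.
Initial partition by acceptance: {q0,q1,q3,q4,q5,q9,q11} | {q2,q8,q10}.
Split {q0,q1,q3,q4,q5,q9,q11} by δ(·,L) → {q0,q4,q5,q9,q11} and {q1,q3}.
Refine {q0,q4,q5,q9,q11} on symbol R: members go to different blocks, giving {q4,q5,q9} and {q0,q11}.
On input R, block {q4,q5,q9} splits into {q4,q9} and {q5}.
Refine {q2,q8,q10} on symbol L: members go to different blocks, giving {q8,q10} and {q2}.
Refine {q8,q10} on symbol R: members go to different blocks, giving {q8} and {q10}.
The partition is now stable with 7 blocks: {q4,q9} | {q8} | {q1,q3} | {q0,q11} | {q5} | {q2} | {q10}.
q3 and q4 end up in different blocks, so they are distinguishable. For instance, the string 'L' is accepted from only q3.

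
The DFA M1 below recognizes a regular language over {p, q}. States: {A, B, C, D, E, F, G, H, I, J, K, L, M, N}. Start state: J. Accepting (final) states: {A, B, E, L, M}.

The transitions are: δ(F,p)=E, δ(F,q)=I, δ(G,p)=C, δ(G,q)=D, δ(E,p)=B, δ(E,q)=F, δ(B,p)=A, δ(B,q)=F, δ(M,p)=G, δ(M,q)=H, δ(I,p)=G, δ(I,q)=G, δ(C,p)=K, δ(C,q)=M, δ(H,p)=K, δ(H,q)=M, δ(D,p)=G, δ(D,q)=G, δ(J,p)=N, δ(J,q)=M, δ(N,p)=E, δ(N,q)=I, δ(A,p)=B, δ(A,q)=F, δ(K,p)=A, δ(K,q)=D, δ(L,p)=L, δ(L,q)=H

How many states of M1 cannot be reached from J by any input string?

1

Starting at J and following transitions, the reachable set is {A, B, C, D, E, F, G, H, I, J, K, M, N}. That leaves L unreachable — 1 in total.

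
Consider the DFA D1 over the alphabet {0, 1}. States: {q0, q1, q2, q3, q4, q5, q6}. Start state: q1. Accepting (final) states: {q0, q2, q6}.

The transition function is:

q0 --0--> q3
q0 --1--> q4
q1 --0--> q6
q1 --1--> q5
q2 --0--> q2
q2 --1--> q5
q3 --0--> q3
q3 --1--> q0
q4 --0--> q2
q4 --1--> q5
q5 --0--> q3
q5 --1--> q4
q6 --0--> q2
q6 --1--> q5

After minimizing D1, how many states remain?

5

All states are reachable from the start state.
Initial partition by acceptance: {q0,q2,q6} | {q1,q3,q4,q5}.
On input 0, block {q0,q2,q6} splits into {q2,q6} and {q0}.
On input 0, block {q1,q3,q4,q5} splits into {q1,q4} and {q3,q5}.
Refine {q3,q5} on symbol 1: members go to different blocks, giving {q3} and {q5}.
No further refinement is possible. Final partition (5 blocks): {q2,q6} | {q1,q4} | {q0} | {q3} | {q5}.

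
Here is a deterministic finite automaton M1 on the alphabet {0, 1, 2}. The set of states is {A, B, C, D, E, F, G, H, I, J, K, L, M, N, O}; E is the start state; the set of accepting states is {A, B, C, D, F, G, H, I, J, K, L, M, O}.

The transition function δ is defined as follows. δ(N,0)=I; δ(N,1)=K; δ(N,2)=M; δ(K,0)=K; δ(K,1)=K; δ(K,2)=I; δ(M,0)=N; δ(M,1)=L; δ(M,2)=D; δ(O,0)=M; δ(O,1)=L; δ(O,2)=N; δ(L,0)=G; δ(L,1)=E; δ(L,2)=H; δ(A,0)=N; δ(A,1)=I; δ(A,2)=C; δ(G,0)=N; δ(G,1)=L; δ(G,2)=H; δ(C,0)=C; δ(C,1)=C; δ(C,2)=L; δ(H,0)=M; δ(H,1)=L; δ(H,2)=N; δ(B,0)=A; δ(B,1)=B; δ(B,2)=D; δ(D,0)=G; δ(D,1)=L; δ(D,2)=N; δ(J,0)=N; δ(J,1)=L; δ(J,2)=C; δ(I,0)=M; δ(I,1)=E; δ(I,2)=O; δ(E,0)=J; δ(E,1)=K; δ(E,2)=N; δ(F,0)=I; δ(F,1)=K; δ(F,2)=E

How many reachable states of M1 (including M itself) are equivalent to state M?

First remove the unreachable states {A,B,F}; 12 states remain.
Start with accepting vs non-accepting: {C,D,G,H,I,J,K,L,M,O} | {E,N}.
Refine {C,D,G,H,I,J,K,L,M,O} on symbol 0: members go to different blocks, giving {C,D,H,I,K,L,O} and {G,J,M}.
Refine {C,D,H,I,K,L,O} on symbol 0: members go to different blocks, giving {D,H,I,L,O} and {C,K}.
Split {D,H,I,L,O} by δ(·,1) → {D,H,O} and {I,L}.
Split {E,N} by δ(·,0) → {E} and {N}.
Split {G,J,M} by δ(·,2) → {G,M} and {J}.
The partition is now stable with 7 blocks: {D,H,O} | {E} | {G,M} | {C,K} | {I,L} | {N} | {J}.
State M belongs to the block {G,M}, which has 2 states.

2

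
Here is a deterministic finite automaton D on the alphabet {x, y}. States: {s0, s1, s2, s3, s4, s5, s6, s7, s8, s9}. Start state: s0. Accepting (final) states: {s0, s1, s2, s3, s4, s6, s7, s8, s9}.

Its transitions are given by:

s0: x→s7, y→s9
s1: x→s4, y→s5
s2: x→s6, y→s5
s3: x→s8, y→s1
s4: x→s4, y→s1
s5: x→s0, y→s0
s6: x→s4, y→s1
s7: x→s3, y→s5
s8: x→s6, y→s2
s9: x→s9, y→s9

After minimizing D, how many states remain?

Start with accepting vs non-accepting: {s0,s1,s2,s3,s4,s6,s7,s8,s9} | {s5}.
Split {s0,s1,s2,s3,s4,s6,s7,s8,s9} by δ(·,y) → {s0,s3,s4,s6,s8,s9} and {s1,s2,s7}.
On input x, block {s0,s3,s4,s6,s8,s9} splits into {s3,s4,s6,s8,s9} and {s0}.
Refine {s3,s4,s6,s8,s9} on symbol y: members go to different blocks, giving {s3,s4,s6,s8} and {s9}.
Stable partition: {s3,s4,s6,s8} | {s5} | {s1,s2,s7} | {s0} | {s9} — 5 equivalence classes.

5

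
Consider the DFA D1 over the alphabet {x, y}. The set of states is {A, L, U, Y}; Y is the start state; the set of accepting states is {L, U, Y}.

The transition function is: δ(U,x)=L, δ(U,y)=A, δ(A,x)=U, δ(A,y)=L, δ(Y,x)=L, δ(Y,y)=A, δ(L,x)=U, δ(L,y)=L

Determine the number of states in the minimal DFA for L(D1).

3

All states are reachable from the start state.
P0 = {L,U,Y} | {A}.
Refine {L,U,Y} on symbol y: members go to different blocks, giving {U,Y} and {L}.
Stable partition: {U,Y} | {A} | {L} — 3 equivalence classes.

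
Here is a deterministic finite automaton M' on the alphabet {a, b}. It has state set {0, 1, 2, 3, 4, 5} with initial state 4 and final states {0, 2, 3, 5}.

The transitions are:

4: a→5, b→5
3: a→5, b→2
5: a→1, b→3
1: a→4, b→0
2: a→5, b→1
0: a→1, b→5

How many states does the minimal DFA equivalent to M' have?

Every state is reachable, so we keep all 6.
Start with accepting vs non-accepting: {0,2,3,5} | {1,4}.
On input a, block {0,2,3,5} splits into {0,5} and {2,3}.
Split {0,5} by δ(·,b) → {0} and {5}.
On input a, block {1,4} splits into {1} and {4}.
On input b, block {2,3} splits into {2} and {3}.
Stable partition: {0} | {1} | {2} | {5} | {4} | {3} — 6 equivalence classes.

6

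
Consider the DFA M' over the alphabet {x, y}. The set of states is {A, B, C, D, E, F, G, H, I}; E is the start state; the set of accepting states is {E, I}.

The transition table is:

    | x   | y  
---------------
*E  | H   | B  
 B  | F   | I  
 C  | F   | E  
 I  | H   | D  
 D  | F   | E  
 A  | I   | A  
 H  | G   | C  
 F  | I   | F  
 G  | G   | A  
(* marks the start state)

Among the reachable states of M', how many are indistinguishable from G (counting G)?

1

Start with accepting vs non-accepting: {E,I} | {A,B,C,D,F,G,H}.
Split {A,B,C,D,F,G,H} by δ(·,x) → {B,C,D,G,H} and {A,F}.
Refine {B,C,D,G,H} on symbol x: members go to different blocks, giving {B,C,D} and {G,H}.
On input y, block {G,H} splits into {G} and {H}.
No further refinement is possible. Final partition (5 blocks): {E,I} | {B,C,D} | {A,F} | {G} | {H}.
The equivalence class containing G is {G}, of size 1.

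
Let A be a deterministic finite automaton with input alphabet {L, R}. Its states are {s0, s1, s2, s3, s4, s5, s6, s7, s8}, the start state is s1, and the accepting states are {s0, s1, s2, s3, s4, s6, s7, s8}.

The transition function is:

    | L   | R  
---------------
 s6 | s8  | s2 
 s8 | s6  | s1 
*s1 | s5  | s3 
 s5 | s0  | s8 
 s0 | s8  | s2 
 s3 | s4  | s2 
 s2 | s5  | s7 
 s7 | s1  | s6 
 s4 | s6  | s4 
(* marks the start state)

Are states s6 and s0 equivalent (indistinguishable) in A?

All states are reachable from the start state.
P0 = {s0,s1,s2,s3,s4,s6,s7,s8} | {s5}.
Split {s0,s1,s2,s3,s4,s6,s7,s8} by δ(·,L) → {s0,s3,s4,s6,s7,s8} and {s1,s2}.
Split {s0,s3,s4,s6,s7,s8} by δ(·,L) → {s0,s3,s4,s6,s8} and {s7}.
Split {s0,s3,s4,s6,s8} by δ(·,R) → {s0,s3,s6,s8} and {s4}.
On input L, block {s0,s3,s6,s8} splits into {s0,s6,s8} and {s3}.
Refine {s1,s2} on symbol R: members go to different blocks, giving {s1} and {s2}.
Split {s0,s6,s8} by δ(·,R) → {s0,s6} and {s8}.
The partition is now stable with 8 blocks: {s0,s6} | {s5} | {s1} | {s7} | {s4} | {s3} | {s2} | {s8}.
s6 and s0 lie in the same block of the stable partition, so they are equivalent — no string distinguishes them.

Yes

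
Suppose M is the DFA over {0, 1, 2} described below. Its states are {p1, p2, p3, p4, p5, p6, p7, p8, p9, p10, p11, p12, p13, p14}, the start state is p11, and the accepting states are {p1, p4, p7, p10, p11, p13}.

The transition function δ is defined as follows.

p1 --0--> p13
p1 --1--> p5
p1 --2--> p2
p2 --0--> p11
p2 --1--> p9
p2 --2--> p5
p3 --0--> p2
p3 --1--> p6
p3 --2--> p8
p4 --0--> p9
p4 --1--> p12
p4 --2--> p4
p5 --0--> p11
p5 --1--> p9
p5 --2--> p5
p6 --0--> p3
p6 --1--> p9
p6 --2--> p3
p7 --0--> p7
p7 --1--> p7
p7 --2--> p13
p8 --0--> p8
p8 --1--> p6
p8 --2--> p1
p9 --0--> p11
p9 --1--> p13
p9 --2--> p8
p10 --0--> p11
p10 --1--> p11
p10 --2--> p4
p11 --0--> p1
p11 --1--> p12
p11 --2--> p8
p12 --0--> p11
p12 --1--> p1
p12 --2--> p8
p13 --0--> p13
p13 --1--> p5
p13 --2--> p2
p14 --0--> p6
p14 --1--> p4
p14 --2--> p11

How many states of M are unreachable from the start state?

No path from p11 leads to p4, p7, p10, p14; the other 10 states are all reachable.

4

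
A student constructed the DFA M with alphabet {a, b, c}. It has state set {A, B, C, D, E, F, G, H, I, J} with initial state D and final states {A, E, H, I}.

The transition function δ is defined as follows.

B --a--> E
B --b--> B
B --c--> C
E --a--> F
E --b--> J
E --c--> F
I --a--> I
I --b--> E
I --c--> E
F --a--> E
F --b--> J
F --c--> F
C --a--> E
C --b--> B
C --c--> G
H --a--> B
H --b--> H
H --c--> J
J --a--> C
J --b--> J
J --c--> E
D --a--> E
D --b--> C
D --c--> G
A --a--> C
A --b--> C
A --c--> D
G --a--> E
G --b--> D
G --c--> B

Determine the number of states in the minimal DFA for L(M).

4

First remove the unreachable states {A,H,I}; 7 states remain.
Initial partition by acceptance: {E} | {B,C,D,F,G,J}.
Split {B,C,D,F,G,J} by δ(·,a) → {B,C,D,F,G} and {J}.
On input b, block {B,C,D,F,G} splits into {B,C,D,G} and {F}.
Stable partition: {E} | {B,C,D,G} | {J} | {F} — 4 equivalence classes.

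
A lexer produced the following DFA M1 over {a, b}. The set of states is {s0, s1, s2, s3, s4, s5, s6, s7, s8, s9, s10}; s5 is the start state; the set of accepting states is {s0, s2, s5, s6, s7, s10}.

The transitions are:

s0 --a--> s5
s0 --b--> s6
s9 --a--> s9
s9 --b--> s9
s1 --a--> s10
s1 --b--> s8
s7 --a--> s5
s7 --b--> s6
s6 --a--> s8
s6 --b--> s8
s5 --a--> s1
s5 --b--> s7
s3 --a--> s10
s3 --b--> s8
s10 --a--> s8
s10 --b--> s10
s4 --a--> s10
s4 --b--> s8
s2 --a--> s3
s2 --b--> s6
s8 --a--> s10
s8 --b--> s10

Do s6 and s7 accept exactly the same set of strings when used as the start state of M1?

Reachable states from the start: {s1,s5,s6,s7,s8,s10}. Unreachable: {s0,s2,s3,s4,s9} — drop them.
Initial partition by acceptance: {s5,s6,s7,s10} | {s1,s8}.
Split {s5,s6,s7,s10} by δ(·,a) → {s5,s6,s10} and {s7}.
Refine {s5,s6,s10} on symbol b: members go to different blocks, giving {s5} and {s6} and {s10}.
Refine {s1,s8} on symbol b: members go to different blocks, giving {s1} and {s8}.
The partition is now stable with 6 blocks: {s5} | {s1} | {s7} | {s6} | {s10} | {s8}.
s6 and s7 end up in different blocks, so they are distinguishable. For instance, the string 'a' is accepted from only s7.

No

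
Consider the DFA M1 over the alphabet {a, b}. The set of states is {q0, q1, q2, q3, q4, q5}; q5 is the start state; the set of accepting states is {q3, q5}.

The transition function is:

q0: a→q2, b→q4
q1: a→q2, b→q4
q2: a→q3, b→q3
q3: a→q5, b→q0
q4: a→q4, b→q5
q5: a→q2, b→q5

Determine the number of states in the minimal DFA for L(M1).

States {q1} cannot be reached from the start state, so discard them.
P0 = {q3,q5} | {q0,q2,q4}.
Refine {q3,q5} on symbol a: members go to different blocks, giving {q3} and {q5}.
Refine {q0,q2,q4} on symbol a: members go to different blocks, giving {q0,q4} and {q2}.
On input a, block {q0,q4} splits into {q0} and {q4}.
No further refinement is possible. Final partition (5 blocks): {q3} | {q0} | {q5} | {q2} | {q4}.

5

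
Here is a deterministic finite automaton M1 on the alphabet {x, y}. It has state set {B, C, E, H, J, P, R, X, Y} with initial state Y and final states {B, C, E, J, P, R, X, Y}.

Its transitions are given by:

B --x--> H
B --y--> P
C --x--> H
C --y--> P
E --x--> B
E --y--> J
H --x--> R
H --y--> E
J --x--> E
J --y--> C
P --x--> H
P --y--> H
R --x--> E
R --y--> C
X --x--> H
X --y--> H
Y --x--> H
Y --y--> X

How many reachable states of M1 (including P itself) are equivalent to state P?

2

All states are reachable from the start state.
P0 = {B,C,E,J,P,R,X,Y} | {H}.
Split {B,C,E,J,P,R,X,Y} by δ(·,x) → {B,C,P,X,Y} and {E,J,R}.
Refine {B,C,P,X,Y} on symbol y: members go to different blocks, giving {B,C,Y} and {P,X}.
Refine {E,J,R} on symbol x: members go to different blocks, giving {J,R} and {E}.
No further refinement is possible. Final partition (5 blocks): {B,C,Y} | {H} | {J,R} | {P,X} | {E}.
The equivalence class containing P is {P,X}, of size 2.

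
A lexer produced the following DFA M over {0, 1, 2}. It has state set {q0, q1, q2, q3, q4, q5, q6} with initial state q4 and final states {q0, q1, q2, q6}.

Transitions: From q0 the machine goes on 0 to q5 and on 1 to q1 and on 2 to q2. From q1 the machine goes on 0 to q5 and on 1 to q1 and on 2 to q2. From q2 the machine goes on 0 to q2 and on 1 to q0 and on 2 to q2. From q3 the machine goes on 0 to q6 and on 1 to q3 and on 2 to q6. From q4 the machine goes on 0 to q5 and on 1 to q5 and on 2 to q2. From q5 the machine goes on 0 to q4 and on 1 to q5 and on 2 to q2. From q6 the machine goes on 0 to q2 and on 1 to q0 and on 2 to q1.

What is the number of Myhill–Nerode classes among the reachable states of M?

3

Reachable states from the start: {q0,q1,q2,q4,q5}. Unreachable: {q3,q6} — drop them.
Initial partition by acceptance: {q0,q1,q2} | {q4,q5}.
On input 0, block {q0,q1,q2} splits into {q0,q1} and {q2}.
No further refinement is possible. Final partition (3 blocks): {q0,q1} | {q4,q5} | {q2}.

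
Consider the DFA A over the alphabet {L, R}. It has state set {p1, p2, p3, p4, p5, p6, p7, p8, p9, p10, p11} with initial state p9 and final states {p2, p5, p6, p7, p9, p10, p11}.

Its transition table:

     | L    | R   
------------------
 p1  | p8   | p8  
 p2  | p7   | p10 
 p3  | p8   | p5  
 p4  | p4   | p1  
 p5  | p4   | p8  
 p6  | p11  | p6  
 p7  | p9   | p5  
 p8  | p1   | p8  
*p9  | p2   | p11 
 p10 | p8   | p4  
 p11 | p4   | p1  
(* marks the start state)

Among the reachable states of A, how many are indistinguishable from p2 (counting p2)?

States {p3,p6} cannot be reached from the start state, so discard them.
P0 = {p2,p5,p7,p9,p10,p11} | {p1,p4,p8}.
Split {p2,p5,p7,p9,p10,p11} by δ(·,L) → {p2,p7,p9} and {p5,p10,p11}.
No further refinement is possible. Final partition (3 blocks): {p2,p7,p9} | {p1,p4,p8} | {p5,p10,p11}.
State p2 belongs to the block {p2,p7,p9}, which has 3 states.

3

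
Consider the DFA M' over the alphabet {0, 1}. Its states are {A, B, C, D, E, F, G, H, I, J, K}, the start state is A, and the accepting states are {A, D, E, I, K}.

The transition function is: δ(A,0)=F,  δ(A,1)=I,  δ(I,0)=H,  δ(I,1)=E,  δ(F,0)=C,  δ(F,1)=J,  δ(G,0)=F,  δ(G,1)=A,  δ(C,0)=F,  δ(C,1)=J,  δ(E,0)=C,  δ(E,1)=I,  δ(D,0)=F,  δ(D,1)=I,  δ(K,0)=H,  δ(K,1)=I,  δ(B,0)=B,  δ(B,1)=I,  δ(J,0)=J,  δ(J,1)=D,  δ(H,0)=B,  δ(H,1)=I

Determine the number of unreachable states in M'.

No path from A leads to G, K; the other 9 states are all reachable.

2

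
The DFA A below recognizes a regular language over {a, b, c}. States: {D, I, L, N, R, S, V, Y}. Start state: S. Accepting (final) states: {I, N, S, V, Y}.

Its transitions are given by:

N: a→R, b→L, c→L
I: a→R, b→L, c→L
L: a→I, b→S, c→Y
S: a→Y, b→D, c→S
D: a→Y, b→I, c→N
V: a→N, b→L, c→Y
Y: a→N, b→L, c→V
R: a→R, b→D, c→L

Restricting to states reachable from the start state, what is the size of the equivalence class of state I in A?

2

P0 = {I,N,S,V,Y} | {D,L,R}.
Refine {I,N,S,V,Y} on symbol a: members go to different blocks, giving {S,V,Y} and {I,N}.
Refine {S,V,Y} on symbol a: members go to different blocks, giving {V,Y} and {S}.
Split {D,L,R} by δ(·,a) → {D} and {R} and {L}.
No further refinement is possible. Final partition (6 blocks): {V,Y} | {D} | {I,N} | {S} | {R} | {L}.
State I belongs to the block {I,N}, which has 2 states.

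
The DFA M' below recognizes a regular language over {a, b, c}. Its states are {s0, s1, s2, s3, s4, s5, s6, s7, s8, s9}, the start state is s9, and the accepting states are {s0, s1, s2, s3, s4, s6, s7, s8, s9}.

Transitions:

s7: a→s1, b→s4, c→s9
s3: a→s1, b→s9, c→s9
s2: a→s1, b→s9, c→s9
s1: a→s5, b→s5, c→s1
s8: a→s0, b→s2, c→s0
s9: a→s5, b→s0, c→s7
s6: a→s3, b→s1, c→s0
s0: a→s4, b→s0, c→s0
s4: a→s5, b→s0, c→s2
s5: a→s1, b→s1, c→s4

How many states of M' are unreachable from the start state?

No path from s9 leads to s3, s6, s8; the other 7 states are all reachable.

3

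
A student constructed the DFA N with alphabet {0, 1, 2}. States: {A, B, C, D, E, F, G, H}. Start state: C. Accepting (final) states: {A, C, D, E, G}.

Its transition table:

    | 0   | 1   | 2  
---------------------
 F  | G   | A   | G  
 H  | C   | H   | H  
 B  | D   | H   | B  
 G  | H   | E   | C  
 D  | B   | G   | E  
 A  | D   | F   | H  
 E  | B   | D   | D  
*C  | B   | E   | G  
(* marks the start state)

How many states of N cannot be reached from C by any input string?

Starting at C and following transitions, the reachable set is {B, C, D, E, G, H}. That leaves A, F unreachable — 2 in total.

2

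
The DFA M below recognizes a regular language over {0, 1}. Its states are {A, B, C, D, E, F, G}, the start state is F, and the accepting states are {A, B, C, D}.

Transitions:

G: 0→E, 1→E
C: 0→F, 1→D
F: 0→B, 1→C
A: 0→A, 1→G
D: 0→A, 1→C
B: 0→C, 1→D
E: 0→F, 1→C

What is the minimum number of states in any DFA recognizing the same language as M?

Every state is reachable, so we keep all 7.
Start with accepting vs non-accepting: {A,B,C,D} | {E,F,G}.
Split {A,B,C,D} by δ(·,0) → {A,B,D} and {C}.
Refine {A,B,D} on symbol 0: members go to different blocks, giving {A,D} and {B}.
On input 1, block {A,D} splits into {A} and {D}.
Refine {E,F,G} on symbol 0: members go to different blocks, giving {E,G} and {F}.
Split {E,G} by δ(·,0) → {E} and {G}.
No further refinement is possible. Final partition (7 blocks): {A} | {E} | {C} | {B} | {D} | {F} | {G}.

7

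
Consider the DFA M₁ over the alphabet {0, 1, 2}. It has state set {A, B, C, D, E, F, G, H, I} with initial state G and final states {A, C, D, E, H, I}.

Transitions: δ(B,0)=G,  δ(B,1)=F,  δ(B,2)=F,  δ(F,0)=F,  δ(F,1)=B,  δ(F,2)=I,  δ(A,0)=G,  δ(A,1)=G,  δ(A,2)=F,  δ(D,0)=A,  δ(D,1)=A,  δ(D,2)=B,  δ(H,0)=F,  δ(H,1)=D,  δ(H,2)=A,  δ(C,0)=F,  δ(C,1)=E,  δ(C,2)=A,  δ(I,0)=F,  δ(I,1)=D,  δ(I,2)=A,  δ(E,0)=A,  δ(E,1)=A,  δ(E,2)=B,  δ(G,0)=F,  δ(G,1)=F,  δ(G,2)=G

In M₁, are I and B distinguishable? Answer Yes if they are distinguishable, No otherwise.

Yes

First remove the unreachable states {C,E,H}; 6 states remain.
Initial partition by acceptance: {A,D,I} | {B,F,G}.
On input 0, block {A,D,I} splits into {A,I} and {D}.
On input 1, block {A,I} splits into {A} and {I}.
On input 2, block {B,F,G} splits into {B,G} and {F}.
On input 0, block {B,G} splits into {B} and {G}.
The partition is now stable with 6 blocks: {A} | {B} | {D} | {I} | {F} | {G}.
I and B end up in different blocks, so they are distinguishable. For instance, the string 'ε' is accepted from only I.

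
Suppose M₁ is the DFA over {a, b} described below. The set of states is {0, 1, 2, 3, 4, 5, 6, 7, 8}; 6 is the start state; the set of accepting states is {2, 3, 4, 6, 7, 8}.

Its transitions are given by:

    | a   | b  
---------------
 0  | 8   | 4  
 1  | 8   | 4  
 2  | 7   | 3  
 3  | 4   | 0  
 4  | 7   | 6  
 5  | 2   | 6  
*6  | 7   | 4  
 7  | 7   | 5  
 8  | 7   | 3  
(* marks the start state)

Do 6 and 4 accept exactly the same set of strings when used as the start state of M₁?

Yes

Reachable states from the start: {0,2,3,4,5,6,7,8}. Unreachable: {1} — drop them.
Start with accepting vs non-accepting: {2,3,4,6,7,8} | {0,5}.
On input b, block {2,3,4,6,7,8} splits into {2,4,6,8} and {3,7}.
Split {2,4,6,8} by δ(·,b) → {2,8} and {4,6}.
Split {3,7} by δ(·,a) → {3} and {7}.
The partition is now stable with 5 blocks: {2,8} | {0,5} | {3} | {4,6} | {7}.
6 and 4 lie in the same block of the stable partition, so they are equivalent — no string distinguishes them.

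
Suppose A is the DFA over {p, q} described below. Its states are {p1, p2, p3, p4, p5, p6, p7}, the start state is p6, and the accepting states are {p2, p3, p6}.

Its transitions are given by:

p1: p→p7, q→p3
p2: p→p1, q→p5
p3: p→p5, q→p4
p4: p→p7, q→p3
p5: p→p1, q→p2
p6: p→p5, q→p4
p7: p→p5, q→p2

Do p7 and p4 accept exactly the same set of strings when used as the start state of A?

Yes

Every state is reachable, so we keep all 7.
P0 = {p2,p3,p6} | {p1,p4,p5,p7}.
No further refinement is possible. Final partition (2 blocks): {p2,p3,p6} | {p1,p4,p5,p7}.
p7 and p4 lie in the same block of the stable partition, so they are equivalent — no string distinguishes them.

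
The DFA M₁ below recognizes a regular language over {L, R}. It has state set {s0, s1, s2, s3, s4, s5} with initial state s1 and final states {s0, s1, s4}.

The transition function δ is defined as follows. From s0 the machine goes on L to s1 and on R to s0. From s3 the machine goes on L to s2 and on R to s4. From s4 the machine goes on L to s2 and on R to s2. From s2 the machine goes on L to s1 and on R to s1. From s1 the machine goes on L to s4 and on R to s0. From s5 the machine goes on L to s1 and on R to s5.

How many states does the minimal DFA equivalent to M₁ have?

4

First remove the unreachable states {s3,s5}; 4 states remain.
Start with accepting vs non-accepting: {s0,s1,s4} | {s2}.
On input L, block {s0,s1,s4} splits into {s0,s1} and {s4}.
Split {s0,s1} by δ(·,L) → {s0} and {s1}.
No further refinement is possible. Final partition (4 blocks): {s0} | {s2} | {s4} | {s1}.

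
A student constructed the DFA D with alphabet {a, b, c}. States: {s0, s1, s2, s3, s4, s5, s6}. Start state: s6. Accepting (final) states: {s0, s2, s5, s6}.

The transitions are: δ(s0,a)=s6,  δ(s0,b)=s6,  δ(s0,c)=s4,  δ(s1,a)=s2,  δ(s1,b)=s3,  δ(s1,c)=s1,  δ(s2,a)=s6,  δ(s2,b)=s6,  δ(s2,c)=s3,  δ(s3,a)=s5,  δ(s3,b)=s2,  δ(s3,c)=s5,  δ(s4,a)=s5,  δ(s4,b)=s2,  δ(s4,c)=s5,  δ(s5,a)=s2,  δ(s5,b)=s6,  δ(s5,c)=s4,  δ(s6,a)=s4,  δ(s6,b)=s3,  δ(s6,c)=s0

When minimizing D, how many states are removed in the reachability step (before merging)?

1

BFS from s6 reaches {s0, s2, s3, s4, s5, s6}; the 1 state(s) s1 are never visited.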